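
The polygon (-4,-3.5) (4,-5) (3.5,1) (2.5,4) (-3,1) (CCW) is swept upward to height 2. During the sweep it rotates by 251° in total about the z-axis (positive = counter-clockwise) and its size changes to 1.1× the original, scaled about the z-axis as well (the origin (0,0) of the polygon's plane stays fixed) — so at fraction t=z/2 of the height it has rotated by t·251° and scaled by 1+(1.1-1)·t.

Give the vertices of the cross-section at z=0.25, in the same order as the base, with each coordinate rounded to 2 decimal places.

Cross-section at z=0.25: (-1.61,-5.13) (6.09,-2.21) (2.50,2.71) (0.05,4.78) (-3.12,-0.72)

t = z/height = 0.25/2 = 0.125
s = 1 + (scale-1)·z/height = 1 + (1.1-1)·0.25/2 = 1.012500
θ = twist·z/height = 251°·0.25/2 = 31.3750° = 0.547597 rad
cos θ = 0.853778, sin θ = 0.520637 (intermediates below are computed at full precision and shown rounded to 5 d.p.)
v1: (-4,-3.5) → rotate → (-1.59288,-5.07077) → ×s → (-1.61279,-5.13416) → (-1.61,-5.13)
v2: (4,-5) → rotate → (6.01830,-2.18634) → ×s → (6.09353,-2.21367) → (6.09,-2.21)
v3: (3.5,1) → rotate → (2.46759,2.67601) → ×s → (2.49843,2.70946) → (2.50,2.71)
v4: (2.5,4) → rotate → (0.05190,4.71671) → ×s → (0.05255,4.77566) → (0.05,4.78)
v5: (-3,1) → rotate → (-3.08197,-0.70813) → ×s → (-3.12050,-0.71699) → (-3.12,-0.72)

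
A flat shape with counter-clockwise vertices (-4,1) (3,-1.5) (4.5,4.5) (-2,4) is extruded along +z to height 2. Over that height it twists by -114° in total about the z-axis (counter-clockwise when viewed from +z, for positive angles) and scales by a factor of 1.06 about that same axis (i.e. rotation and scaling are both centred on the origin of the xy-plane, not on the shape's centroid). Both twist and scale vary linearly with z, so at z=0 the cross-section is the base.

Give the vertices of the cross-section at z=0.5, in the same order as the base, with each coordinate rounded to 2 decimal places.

Cross-section at z=0.5: (-3.08,2.83) (1.95,-2.79) (6.19,1.83) (0.15,4.54)

t = z/height = 0.5/2 = 0.25
s = 1 + (scale-1)·z/height = 1 + (1.06-1)·0.5/2 = 1.015000
θ = twist·z/height = -114°·0.5/2 = -28.5000° = -0.497419 rad
cos θ = 0.878817, sin θ = -0.477159 (intermediates below are computed at full precision and shown rounded to 5 d.p.)
v1: (-4,1) → rotate → (-3.03811,2.78745) → ×s → (-3.08368,2.82926) → (-3.08,2.83)
v2: (3,-1.5) → rotate → (1.92071,-2.74970) → ×s → (1.94952,-2.79095) → (1.95,-2.79)
v3: (4.5,4.5) → rotate → (6.10189,1.80746) → ×s → (6.19342,1.83457) → (6.19,1.83)
v4: (-2,4) → rotate → (0.15100,4.46959) → ×s → (0.15327,4.53663) → (0.15,4.54)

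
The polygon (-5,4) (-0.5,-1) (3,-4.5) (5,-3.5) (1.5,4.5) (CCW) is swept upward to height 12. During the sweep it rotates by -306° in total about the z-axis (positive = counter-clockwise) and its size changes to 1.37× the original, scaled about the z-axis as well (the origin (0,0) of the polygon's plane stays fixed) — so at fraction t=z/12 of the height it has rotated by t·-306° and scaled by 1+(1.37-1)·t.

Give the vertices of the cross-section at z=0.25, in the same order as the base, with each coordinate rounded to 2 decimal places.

Cross-section at z=0.25: (-4.56,4.57) (-0.61,-0.95) (2.50,-4.84) (4.62,-4.06) (2.01,4.34)

t = z/height = 0.25/12 = 0.0208333
s = 1 + (scale-1)·z/height = 1 + (1.37-1)·0.25/12 = 1.007708
θ = twist·z/height = -306°·0.25/12 = -6.3750° = -0.111265 rad
cos θ = 0.993816, sin θ = -0.111035 (intermediates below are computed at full precision and shown rounded to 5 d.p.)
v1: (-5,4) → rotate → (-4.52494,4.53044) → ×s → (-4.55982,4.56536) → (-4.56,4.57)
v2: (-0.5,-1) → rotate → (-0.60794,-0.93830) → ×s → (-0.61263,-0.94553) → (-0.61,-0.95)
v3: (3,-4.5) → rotate → (2.48179,-4.80528) → ×s → (2.50092,-4.84232) → (2.50,-4.84)
v4: (5,-3.5) → rotate → (4.58046,-4.03353) → ×s → (4.61577,-4.06463) → (4.62,-4.06)
v5: (1.5,4.5) → rotate → (1.99038,4.30562) → ×s → (2.00573,4.33881) → (2.01,4.34)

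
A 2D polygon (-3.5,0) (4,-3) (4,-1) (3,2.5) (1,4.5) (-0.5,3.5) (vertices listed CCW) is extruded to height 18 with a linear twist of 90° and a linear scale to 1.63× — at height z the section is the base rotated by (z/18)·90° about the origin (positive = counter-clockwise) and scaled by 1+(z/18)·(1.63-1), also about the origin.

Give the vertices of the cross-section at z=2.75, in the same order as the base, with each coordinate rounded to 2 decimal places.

t = z/height = 2.75/18 = 0.152778
s = 1 + (scale-1)·z/height = 1 + (1.63-1)·2.75/18 = 1.096250
θ = twist·z/height = 90°·2.75/18 = 13.7500° = 0.239983 rad
cos θ = 0.971342, sin θ = 0.237686 (intermediates below are computed at full precision and shown rounded to 5 d.p.)
v1: (-3.5,0) → rotate → (-3.39970,-0.83190) → ×s → (-3.72692,-0.91197) → (-3.73,-0.91)
v2: (4,-3) → rotate → (4.59843,-1.96328) → ×s → (5.04102,-2.15225) → (5.04,-2.15)
v3: (4,-1) → rotate → (4.12305,-0.02060) → ×s → (4.51990,-0.02258) → (4.52,-0.02)
v4: (3,2.5) → rotate → (2.31981,3.14141) → ×s → (2.54309,3.44377) → (2.54,3.44)
v5: (1,4.5) → rotate → (-0.09824,4.60873) → ×s → (-0.10770,5.05232) → (-0.11,5.05)
v6: (-0.5,3.5) → rotate → (-1.31757,3.28085) → ×s → (-1.44439,3.59664) → (-1.44,3.60)

Cross-section at z=2.75: (-3.73,-0.91) (5.04,-2.15) (4.52,-0.02) (2.54,3.44) (-0.11,5.05) (-1.44,3.60)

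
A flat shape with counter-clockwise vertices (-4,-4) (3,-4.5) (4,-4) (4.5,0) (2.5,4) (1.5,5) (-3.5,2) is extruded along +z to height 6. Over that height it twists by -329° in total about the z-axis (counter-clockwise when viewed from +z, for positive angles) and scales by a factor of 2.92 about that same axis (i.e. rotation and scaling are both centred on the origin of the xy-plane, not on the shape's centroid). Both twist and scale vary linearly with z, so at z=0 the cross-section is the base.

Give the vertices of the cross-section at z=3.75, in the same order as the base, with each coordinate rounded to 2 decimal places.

Cross-section at z=3.75: (11.74,4.13) (-1.67,11.78) (-4.13,11.74) (-8.93,4.28) (-8.76,-5.56) (-7.73,-8.49) (5.04,-7.30)

t = z/height = 3.75/6 = 0.625
s = 1 + (scale-1)·z/height = 1 + (2.92-1)·3.75/6 = 2.200000
θ = twist·z/height = -329°·3.75/6 = -205.6250° = -3.588833 rad
cos θ = -0.901644, sin θ = 0.432479 (intermediates below are computed at full precision and shown rounded to 5 d.p.)
v1: (-4,-4) → rotate → (5.33649,1.87666) → ×s → (11.74028,4.12865) → (11.74,4.13)
v2: (3,-4.5) → rotate → (-0.75878,5.35484) → ×s → (-1.66931,11.78064) → (-1.67,11.78)
v3: (4,-4) → rotate → (-1.87666,5.33649) → ×s → (-4.12865,11.74028) → (-4.13,11.74)
v4: (4.5,0) → rotate → (-4.05740,1.94616) → ×s → (-8.92627,4.28154) → (-8.93,4.28)
v5: (2.5,4) → rotate → (-3.98403,-2.52538) → ×s → (-8.76486,-5.55583) → (-8.76,-5.56)
v6: (1.5,5) → rotate → (-3.51486,-3.85950) → ×s → (-7.73270,-8.49090) → (-7.73,-8.49)
v7: (-3.5,2) → rotate → (2.29080,-3.31697) → ×s → (5.03975,-7.29732) → (5.04,-7.30)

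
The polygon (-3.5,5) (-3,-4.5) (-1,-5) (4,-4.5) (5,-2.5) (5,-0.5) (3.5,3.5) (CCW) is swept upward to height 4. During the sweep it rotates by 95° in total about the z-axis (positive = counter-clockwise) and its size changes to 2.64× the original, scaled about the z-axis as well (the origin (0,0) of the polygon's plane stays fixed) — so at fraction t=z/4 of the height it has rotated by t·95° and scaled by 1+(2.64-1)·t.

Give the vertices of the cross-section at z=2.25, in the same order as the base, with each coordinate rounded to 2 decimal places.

Cross-section at z=2.25: (-11.73,0.32) (3.51,-9.79) (6.58,-7.27) (11.53,1.02) (9.59,4.86) (6.50,7.15) (-1.40,9.41)

t = z/height = 2.25/4 = 0.5625
s = 1 + (scale-1)·z/height = 1 + (2.64-1)·2.25/4 = 1.922500
θ = twist·z/height = 95°·2.25/4 = 53.4375° = 0.932660 rad
cos θ = 0.595699, sin θ = 0.803208 (intermediates below are computed at full precision and shown rounded to 5 d.p.)
v1: (-3.5,5) → rotate → (-6.10099,0.16727) → ×s → (-11.72914,0.32158) → (-11.73,0.32)
v2: (-3,-4.5) → rotate → (1.82734,-5.09027) → ×s → (3.51305,-9.78604) → (3.51,-9.79)
v3: (-1,-5) → rotate → (3.42034,-3.78170) → ×s → (6.57560,-7.27033) → (6.58,-7.27)
v4: (4,-4.5) → rotate → (5.99723,0.53218) → ×s → (11.52968,1.02312) → (11.53,1.02)
v5: (5,-2.5) → rotate → (4.98652,2.52679) → ×s → (9.58658,4.85775) → (9.59,4.86)
v6: (5,-0.5) → rotate → (3.38010,3.71819) → ×s → (6.49824,7.14822) → (6.50,7.15)
v7: (3.5,3.5) → rotate → (-0.72628,4.89617) → ×s → (-1.39627,9.41289) → (-1.40,9.41)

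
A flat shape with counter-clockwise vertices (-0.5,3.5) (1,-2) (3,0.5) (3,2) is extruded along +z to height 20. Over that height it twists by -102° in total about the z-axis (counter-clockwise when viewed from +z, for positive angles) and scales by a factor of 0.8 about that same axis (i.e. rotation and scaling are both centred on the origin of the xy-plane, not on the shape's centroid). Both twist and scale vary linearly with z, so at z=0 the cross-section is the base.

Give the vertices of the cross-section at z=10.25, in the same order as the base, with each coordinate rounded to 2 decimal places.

t = z/height = 10.25/20 = 0.5125
s = 1 + (scale-1)·z/height = 1 + (0.8-1)·10.25/20 = 0.897500
θ = twist·z/height = -102°·10.25/20 = -52.2750° = -0.912371 rad
cos θ = 0.611872, sin θ = -0.790957 (intermediates below are computed at full precision and shown rounded to 5 d.p.)
v1: (-0.5,3.5) → rotate → (2.46241,2.53703) → ×s → (2.21001,2.27699) → (2.21,2.28)
v2: (1,-2) → rotate → (-0.97004,-2.01470) → ×s → (-0.87061,-1.80819) → (-0.87,-1.81)
v3: (3,0.5) → rotate → (2.23109,-2.06693) → ×s → (2.00241,-1.85507) → (2.00,-1.86)
v4: (3,2) → rotate → (3.41753,-1.14913) → ×s → (3.06723,-1.03134) → (3.07,-1.03)

Cross-section at z=10.25: (2.21,2.28) (-0.87,-1.81) (2.00,-1.86) (3.07,-1.03)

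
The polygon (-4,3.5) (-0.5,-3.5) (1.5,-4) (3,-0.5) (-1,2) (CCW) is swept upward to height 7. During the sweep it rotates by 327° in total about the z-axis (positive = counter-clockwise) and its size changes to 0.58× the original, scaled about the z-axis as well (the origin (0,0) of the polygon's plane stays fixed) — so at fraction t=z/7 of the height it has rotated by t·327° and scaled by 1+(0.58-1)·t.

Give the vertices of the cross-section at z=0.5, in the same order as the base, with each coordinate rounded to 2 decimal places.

t = z/height = 0.5/7 = 0.0714286
s = 1 + (scale-1)·z/height = 1 + (0.58-1)·0.5/7 = 0.970000
θ = twist·z/height = 327°·0.5/7 = 23.3571° = 0.407659 rad
cos θ = 0.918051, sin θ = 0.396461 (intermediates below are computed at full precision and shown rounded to 5 d.p.)
v1: (-4,3.5) → rotate → (-5.05982,1.62733) → ×s → (-4.90803,1.57851) → (-4.91,1.58)
v2: (-0.5,-3.5) → rotate → (0.92859,-3.41141) → ×s → (0.90073,-3.30907) → (0.90,-3.31)
v3: (1.5,-4) → rotate → (2.96292,-3.07751) → ×s → (2.87403,-2.98519) → (2.87,-2.99)
v4: (3,-0.5) → rotate → (2.95238,0.73036) → ×s → (2.86381,0.70845) → (2.86,0.71)
v5: (-1,2) → rotate → (-1.71097,1.43964) → ×s → (-1.65964,1.39645) → (-1.66,1.40)

Cross-section at z=0.5: (-4.91,1.58) (0.90,-3.31) (2.87,-2.99) (2.86,0.71) (-1.66,1.40)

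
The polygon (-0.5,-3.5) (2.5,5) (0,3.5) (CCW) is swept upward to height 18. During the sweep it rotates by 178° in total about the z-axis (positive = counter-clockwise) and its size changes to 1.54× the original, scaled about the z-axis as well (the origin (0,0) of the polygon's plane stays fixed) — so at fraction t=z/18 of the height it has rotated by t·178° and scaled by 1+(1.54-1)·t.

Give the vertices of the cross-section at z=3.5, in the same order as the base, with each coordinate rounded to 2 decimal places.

t = z/height = 3.5/18 = 0.194444
s = 1 + (scale-1)·z/height = 1 + (1.54-1)·3.5/18 = 1.105000
θ = twist·z/height = 178°·3.5/18 = 34.6111° = 0.604078 rad
cos θ = 0.823026, sin θ = 0.568003 (intermediates below are computed at full precision and shown rounded to 5 d.p.)
v1: (-0.5,-3.5) → rotate → (1.57650,-3.16459) → ×s → (1.74203,-3.49688) → (1.74,-3.50)
v2: (2.5,5) → rotate → (-0.78245,5.53514) → ×s → (-0.86461,6.11633) → (-0.86,6.12)
v3: (0,3.5) → rotate → (-1.98801,2.88059) → ×s → (-2.19675,3.18305) → (-2.20,3.18)

Cross-section at z=3.5: (1.74,-3.50) (-0.86,6.12) (-2.20,3.18)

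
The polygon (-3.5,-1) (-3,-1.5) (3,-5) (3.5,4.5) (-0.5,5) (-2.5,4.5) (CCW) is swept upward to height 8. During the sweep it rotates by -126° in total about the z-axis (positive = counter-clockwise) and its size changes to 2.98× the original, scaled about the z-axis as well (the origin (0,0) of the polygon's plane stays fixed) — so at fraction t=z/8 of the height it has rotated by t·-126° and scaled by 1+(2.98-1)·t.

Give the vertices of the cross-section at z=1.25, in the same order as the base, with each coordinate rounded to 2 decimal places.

t = z/height = 1.25/8 = 0.15625
s = 1 + (scale-1)·z/height = 1 + (2.98-1)·1.25/8 = 1.309375
θ = twist·z/height = -126°·1.25/8 = -19.6875° = -0.343612 rad
cos θ = 0.941544, sin θ = -0.336890 (intermediates below are computed at full precision and shown rounded to 5 d.p.)
v1: (-3.5,-1) → rotate → (-3.63229,0.23757) → ×s → (-4.75604,0.31107) → (-4.76,0.31)
v2: (-3,-1.5) → rotate → (-3.32997,-0.40165) → ×s → (-4.36018,-0.52591) → (-4.36,-0.53)
v3: (3,-5) → rotate → (1.14018,-5.71839) → ×s → (1.49293,-7.48752) → (1.49,-7.49)
v4: (3.5,4.5) → rotate → (4.81141,3.05783) → ×s → (6.29994,4.00385) → (6.30,4.00)
v5: (-0.5,5) → rotate → (1.21368,4.87617) → ×s → (1.58916,6.38473) → (1.59,6.38)
v6: (-2.5,4.5) → rotate → (-0.83786,5.07917) → ×s → (-1.09707,6.65054) → (-1.10,6.65)

Cross-section at z=1.25: (-4.76,0.31) (-4.36,-0.53) (1.49,-7.49) (6.30,4.00) (1.59,6.38) (-1.10,6.65)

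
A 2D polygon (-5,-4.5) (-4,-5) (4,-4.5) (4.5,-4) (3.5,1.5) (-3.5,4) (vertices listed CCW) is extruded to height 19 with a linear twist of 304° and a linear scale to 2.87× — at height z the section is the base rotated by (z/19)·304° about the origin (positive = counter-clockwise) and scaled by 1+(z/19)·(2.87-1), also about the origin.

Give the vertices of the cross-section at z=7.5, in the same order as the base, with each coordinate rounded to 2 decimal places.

Cross-section at z=7.5: (11.12,-3.62) (11.00,-1.68) (3.30,9.93) (2.11,10.25) (-5.30,3.96) (-2.98,-8.74)

t = z/height = 7.5/19 = 0.394737
s = 1 + (scale-1)·z/height = 1 + (2.87-1)·7.5/19 = 1.738158
θ = twist·z/height = 304°·7.5/19 = 120.0000° = 2.094395 rad
cos θ = -0.500000, sin θ = 0.866025 (intermediates below are computed at full precision and shown rounded to 5 d.p.)
v1: (-5,-4.5) → rotate → (6.39711,-2.08013) → ×s → (11.11919,-3.61559) → (11.12,-3.62)
v2: (-4,-5) → rotate → (6.33013,-0.96410) → ×s → (11.00276,-1.67576) → (11.00,-1.68)
v3: (4,-4.5) → rotate → (1.89711,5.71410) → ×s → (3.29748,9.93201) → (3.30,9.93)
v4: (4.5,-4) → rotate → (1.21410,5.89711) → ×s → (2.11030,10.25012) → (2.11,10.25)
v5: (3.5,1.5) → rotate → (-3.04904,2.28109) → ×s → (-5.29971,3.96489) → (-5.30,3.96)
v6: (-3.5,4) → rotate → (-1.71410,-5.03109) → ×s → (-2.97938,-8.74483) → (-2.98,-8.74)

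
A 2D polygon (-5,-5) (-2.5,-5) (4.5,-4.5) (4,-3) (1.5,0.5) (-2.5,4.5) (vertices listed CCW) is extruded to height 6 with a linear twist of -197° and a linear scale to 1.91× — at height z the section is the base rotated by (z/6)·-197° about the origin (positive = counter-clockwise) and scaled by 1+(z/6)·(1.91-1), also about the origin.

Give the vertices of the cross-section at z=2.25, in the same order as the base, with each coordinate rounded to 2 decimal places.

Cross-section at z=2.25: (-8.30,4.58) (-7.37,1.36) (-4.12,-7.47) (-2.38,-6.27) (1.20,-1.75) (4.87,4.90)

t = z/height = 2.25/6 = 0.375
s = 1 + (scale-1)·z/height = 1 + (1.91-1)·2.25/6 = 1.341250
θ = twist·z/height = -197°·2.25/6 = -73.8750° = -1.289362 rad
cos θ = 0.277734, sin θ = -0.960658 (intermediates below are computed at full precision and shown rounded to 5 d.p.)
v1: (-5,-5) → rotate → (-6.19196,3.41462) → ×s → (-8.30497,4.57986) → (-8.30,4.58)
v2: (-2.5,-5) → rotate → (-5.49762,1.01298) → ×s → (-7.37369,1.35865) → (-7.37,1.36)
v3: (4.5,-4.5) → rotate → (-3.07316,-5.57276) → ×s → (-4.12187,-7.47447) → (-4.12,-7.47)
v4: (4,-3) → rotate → (-1.77104,-4.67583) → ×s → (-2.37541,-6.27146) → (-2.38,-6.27)
v5: (1.5,0.5) → rotate → (0.89693,-1.30212) → ×s → (1.20301,-1.74647) → (1.20,-1.75)
v6: (-2.5,4.5) → rotate → (3.62863,3.65145) → ×s → (4.86690,4.89750) → (4.87,4.90)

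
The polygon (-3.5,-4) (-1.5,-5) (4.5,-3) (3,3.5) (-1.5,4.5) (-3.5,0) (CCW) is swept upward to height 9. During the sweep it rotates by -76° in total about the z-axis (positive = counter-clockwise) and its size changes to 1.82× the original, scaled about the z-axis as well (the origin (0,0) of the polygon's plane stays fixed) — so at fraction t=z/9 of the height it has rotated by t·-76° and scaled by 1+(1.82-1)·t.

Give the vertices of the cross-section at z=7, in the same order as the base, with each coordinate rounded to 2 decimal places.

Cross-section at z=7: (-8.56,1.56) (-8.29,-2.10) (-0.43,-8.85) (7.44,-1.27) (5.06,5.89) (-2.94,4.92)

t = z/height = 7/9 = 0.777778
s = 1 + (scale-1)·z/height = 1 + (1.82-1)·7/9 = 1.637778
θ = twist·z/height = -76°·7/9 = -59.1111° = -1.031684 rad
cos θ = 0.513375, sin θ = -0.858164 (intermediates below are computed at full precision and shown rounded to 5 d.p.)
v1: (-3.5,-4) → rotate → (-5.22947,0.95008) → ×s → (-8.56471,1.55601) → (-8.56,1.56)
v2: (-1.5,-5) → rotate → (-5.06088,-1.27963) → ×s → (-8.28860,-2.09575) → (-8.29,-2.10)
v3: (4.5,-3) → rotate → (-0.26431,-5.40186) → ×s → (-0.43288,-8.84705) → (-0.43,-8.85)
v4: (3,3.5) → rotate → (4.54370,-0.77768) → ×s → (7.44157,-1.27367) → (7.44,-1.27)
v5: (-1.5,4.5) → rotate → (3.09168,3.59743) → ×s → (5.06348,5.89180) → (5.06,5.89)
v6: (-3.5,0) → rotate → (-1.79681,3.00358) → ×s → (-2.94278,4.91919) → (-2.94,4.92)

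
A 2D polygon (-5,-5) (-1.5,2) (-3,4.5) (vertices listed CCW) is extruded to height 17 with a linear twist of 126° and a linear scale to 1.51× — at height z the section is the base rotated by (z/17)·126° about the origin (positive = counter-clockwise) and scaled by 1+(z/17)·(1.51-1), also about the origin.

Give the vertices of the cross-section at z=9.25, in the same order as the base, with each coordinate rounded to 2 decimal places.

Cross-section at z=9.25: (3.61,-8.28) (-3.08,-0.85) (-6.75,-1.47)

t = z/height = 9.25/17 = 0.544118
s = 1 + (scale-1)·z/height = 1 + (1.51-1)·9.25/17 = 1.277500
θ = twist·z/height = 126°·9.25/17 = 68.5588° = 1.196577 rad
cos θ = 0.365546, sin θ = 0.930793 (intermediates below are computed at full precision and shown rounded to 5 d.p.)
v1: (-5,-5) → rotate → (2.82624,-6.48170) → ×s → (3.61052,-8.28037) → (3.61,-8.28)
v2: (-1.5,2) → rotate → (-2.40991,-0.66510) → ×s → (-3.07865,-0.84966) → (-3.08,-0.85)
v3: (-3,4.5) → rotate → (-5.28521,-1.14742) → ×s → (-6.75185,-1.46583) → (-6.75,-1.47)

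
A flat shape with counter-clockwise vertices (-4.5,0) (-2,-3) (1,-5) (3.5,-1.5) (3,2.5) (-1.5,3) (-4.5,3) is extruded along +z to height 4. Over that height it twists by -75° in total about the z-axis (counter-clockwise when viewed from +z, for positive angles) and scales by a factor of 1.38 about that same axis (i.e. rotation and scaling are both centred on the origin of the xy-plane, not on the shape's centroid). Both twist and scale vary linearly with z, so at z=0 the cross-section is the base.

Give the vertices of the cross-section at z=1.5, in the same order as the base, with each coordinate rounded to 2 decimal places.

Cross-section at z=1.5: (-4.53,2.42) (-3.63,-1.95) (-1.69,-5.58) (2.72,-3.40) (4.37,0.90) (0.10,3.83) (-2.92,5.45)

t = z/height = 1.5/4 = 0.375
s = 1 + (scale-1)·z/height = 1 + (1.38-1)·1.5/4 = 1.142500
θ = twist·z/height = -75°·1.5/4 = -28.1250° = -0.490874 rad
cos θ = 0.881921, sin θ = -0.471397 (intermediates below are computed at full precision and shown rounded to 5 d.p.)
v1: (-4.5,0) → rotate → (-3.96865,2.12129) → ×s → (-4.53418,2.42357) → (-4.53,2.42)
v2: (-2,-3) → rotate → (-3.17803,-1.70297) → ×s → (-3.63090,-1.94564) → (-3.63,-1.95)
v3: (1,-5) → rotate → (-1.47506,-4.88100) → ×s → (-1.68526,-5.57655) → (-1.69,-5.58)
v4: (3.5,-1.5) → rotate → (2.37963,-2.97277) → ×s → (2.71873,-3.39639) → (2.72,-3.40)
v5: (3,2.5) → rotate → (3.82426,0.79061) → ×s → (4.36921,0.90328) → (4.37,0.90)
v6: (-1.5,3) → rotate → (0.09131,3.35286) → ×s → (0.10432,3.83064) → (0.10,3.83)
v7: (-4.5,3) → rotate → (-2.55446,4.76705) → ×s → (-2.91847,5.44635) → (-2.92,5.45)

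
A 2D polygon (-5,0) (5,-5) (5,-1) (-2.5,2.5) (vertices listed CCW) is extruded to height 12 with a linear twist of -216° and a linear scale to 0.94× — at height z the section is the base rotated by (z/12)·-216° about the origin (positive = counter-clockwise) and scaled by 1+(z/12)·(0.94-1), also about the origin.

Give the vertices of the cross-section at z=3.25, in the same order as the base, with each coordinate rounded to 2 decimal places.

t = z/height = 3.25/12 = 0.270833
s = 1 + (scale-1)·z/height = 1 + (0.94-1)·3.25/12 = 0.983750
θ = twist·z/height = -216°·3.25/12 = -58.5000° = -1.021018 rad
cos θ = 0.522499, sin θ = -0.852640 (intermediates below are computed at full precision and shown rounded to 5 d.p.)
v1: (-5,0) → rotate → (-2.61249,4.26320) → ×s → (-2.57004,4.19392) → (-2.57,4.19)
v2: (5,-5) → rotate → (-1.65071,-6.87569) → ×s → (-1.62388,-6.76396) → (-1.62,-6.76)
v3: (5,-1) → rotate → (1.75985,-4.78570) → ×s → (1.73126,-4.70793) → (1.73,-4.71)
v4: (-2.5,2.5) → rotate → (0.82535,3.43785) → ×s → (0.81194,3.38198) → (0.81,3.38)

Cross-section at z=3.25: (-2.57,4.19) (-1.62,-6.76) (1.73,-4.71) (0.81,3.38)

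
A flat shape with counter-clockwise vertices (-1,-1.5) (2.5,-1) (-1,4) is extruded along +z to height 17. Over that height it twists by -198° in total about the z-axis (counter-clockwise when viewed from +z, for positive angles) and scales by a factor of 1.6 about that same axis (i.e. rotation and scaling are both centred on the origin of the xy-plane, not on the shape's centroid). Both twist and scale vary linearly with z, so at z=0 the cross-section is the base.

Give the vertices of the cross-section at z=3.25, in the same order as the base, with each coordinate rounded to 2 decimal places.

t = z/height = 3.25/17 = 0.191176
s = 1 + (scale-1)·z/height = 1 + (1.6-1)·3.25/17 = 1.114706
θ = twist·z/height = -198°·3.25/17 = -37.8529° = -0.660658 rad
cos θ = 0.789588, sin θ = -0.613637 (intermediates below are computed at full precision and shown rounded to 5 d.p.)
v1: (-1,-1.5) → rotate → (-1.71004,-0.57075) → ×s → (-1.90620,-0.63621) → (-1.91,-0.64)
v2: (2.5,-1) → rotate → (1.36033,-2.32368) → ×s → (1.51637,-2.59022) → (1.52,-2.59)
v3: (-1,4) → rotate → (1.66496,3.77199) → ×s → (1.85594,4.20466) → (1.86,4.20)

Cross-section at z=3.25: (-1.91,-0.64) (1.52,-2.59) (1.86,4.20)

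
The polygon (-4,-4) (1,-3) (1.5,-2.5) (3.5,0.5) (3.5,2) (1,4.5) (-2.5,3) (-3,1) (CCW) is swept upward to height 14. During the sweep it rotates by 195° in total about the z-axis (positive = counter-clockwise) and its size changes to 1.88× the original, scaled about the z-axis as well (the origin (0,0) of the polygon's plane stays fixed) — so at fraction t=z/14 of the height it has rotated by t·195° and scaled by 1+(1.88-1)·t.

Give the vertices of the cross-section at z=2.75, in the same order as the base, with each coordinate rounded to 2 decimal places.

Cross-section at z=2.75: (-0.77,-6.59) (3.10,-2.03) (3.20,-1.21) (2.86,3.00) (1.77,4.39) (-2.35,4.87) (-4.48,0.94) (-3.49,-1.26)

t = z/height = 2.75/14 = 0.196429
s = 1 + (scale-1)·z/height = 1 + (1.88-1)·2.75/14 = 1.172857
θ = twist·z/height = 195°·2.75/14 = 38.3036° = 0.668523 rad
cos θ = 0.784738, sin θ = 0.619828 (intermediates below are computed at full precision and shown rounded to 5 d.p.)
v1: (-4,-4) → rotate → (-0.65964,-5.61826) → ×s → (-0.77366,-6.58942) → (-0.77,-6.59)
v2: (1,-3) → rotate → (2.64422,-1.73439) → ×s → (3.10129,-2.03419) → (3.10,-2.03)
v3: (1.5,-2.5) → rotate → (2.72668,-1.03210) → ×s → (3.19800,-1.21051) → (3.20,-1.21)
v4: (3.5,0.5) → rotate → (2.43667,2.56177) → ×s → (2.85786,3.00459) → (2.86,3.00)
v5: (3.5,2) → rotate → (1.50693,3.73887) → ×s → (1.76741,4.38516) → (1.77,4.39)
v6: (1,4.5) → rotate → (-2.00449,4.15115) → ×s → (-2.35098,4.86870) → (-2.35,4.87)
v7: (-2.5,3) → rotate → (-3.82133,0.80464) → ×s → (-4.48187,0.94373) → (-4.48,0.94)
v8: (-3,1) → rotate → (-2.97404,-1.07475) → ×s → (-3.48813,-1.26052) → (-3.49,-1.26)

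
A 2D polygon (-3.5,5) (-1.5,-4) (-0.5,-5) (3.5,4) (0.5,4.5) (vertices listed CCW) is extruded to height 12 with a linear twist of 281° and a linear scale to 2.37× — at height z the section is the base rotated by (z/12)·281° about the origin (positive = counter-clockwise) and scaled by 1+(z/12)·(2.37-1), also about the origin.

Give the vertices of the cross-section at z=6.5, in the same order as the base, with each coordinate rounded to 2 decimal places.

Cross-section at z=6.5: (1.33,-10.55) (5.56,4.95) (4.83,7.30) (-8.64,-3.32) (-4.43,-6.53)

t = z/height = 6.5/12 = 0.541667
s = 1 + (scale-1)·z/height = 1 + (2.37-1)·6.5/12 = 1.742083
θ = twist·z/height = 281°·6.5/12 = 152.2083° = 2.656537 rad
cos θ = -0.884649, sin θ = 0.466258 (intermediates below are computed at full precision and shown rounded to 5 d.p.)
v1: (-3.5,5) → rotate → (0.76498,-6.05515) → ×s → (1.33266,-10.54857) → (1.33,-10.55)
v2: (-1.5,-4) → rotate → (3.19201,2.83921) → ×s → (5.56074,4.94614) → (5.56,4.95)
v3: (-0.5,-5) → rotate → (2.77361,4.19012) → ×s → (4.83187,7.29953) → (4.83,7.30)
v4: (3.5,4) → rotate → (-4.96130,-1.90669) → ×s → (-8.64300,-3.32162) → (-8.64,-3.32)
v5: (0.5,4.5) → rotate → (-2.54049,-3.74779) → ×s → (-4.42574,-6.52896) → (-4.43,-6.53)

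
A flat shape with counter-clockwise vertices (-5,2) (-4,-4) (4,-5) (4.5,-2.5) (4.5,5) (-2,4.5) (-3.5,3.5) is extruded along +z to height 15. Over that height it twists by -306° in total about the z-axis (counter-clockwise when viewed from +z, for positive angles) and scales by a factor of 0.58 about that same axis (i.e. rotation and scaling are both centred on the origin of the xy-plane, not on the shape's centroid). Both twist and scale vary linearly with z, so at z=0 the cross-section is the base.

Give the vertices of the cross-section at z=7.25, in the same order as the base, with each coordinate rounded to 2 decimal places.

t = z/height = 7.25/15 = 0.483333
s = 1 + (scale-1)·z/height = 1 + (0.58-1)·7.25/15 = 0.797000
θ = twist·z/height = -306°·7.25/15 = -147.9000° = -2.581342 rad
cos θ = -0.847122, sin θ = -0.531399 (intermediates below are computed at full precision and shown rounded to 5 d.p.)
v1: (-5,2) → rotate → (5.29841,0.96275) → ×s → (4.22283,0.76731) → (4.22,0.77)
v2: (-4,-4) → rotate → (1.26289,5.51408) → ×s → (1.00653,4.39472) → (1.01,4.39)
v3: (4,-5) → rotate → (-6.04548,2.11002) → ×s → (-4.81825,1.68168) → (-4.82,1.68)
v4: (4.5,-2.5) → rotate → (-5.14055,-0.27349) → ×s → (-4.09701,-0.21797) → (-4.10,-0.22)
v5: (4.5,5) → rotate → (-1.15506,-6.62690) → ×s → (-0.92058,-5.28164) → (-0.92,-5.28)
v6: (-2,4.5) → rotate → (4.08554,-2.74925) → ×s → (3.25617,-2.19115) → (3.26,-2.19)
v7: (-3.5,3.5) → rotate → (4.82482,-1.10503) → ×s → (3.84538,-0.88071) → (3.85,-0.88)

Cross-section at z=7.25: (4.22,0.77) (1.01,4.39) (-4.82,1.68) (-4.10,-0.22) (-0.92,-5.28) (3.26,-2.19) (3.85,-0.88)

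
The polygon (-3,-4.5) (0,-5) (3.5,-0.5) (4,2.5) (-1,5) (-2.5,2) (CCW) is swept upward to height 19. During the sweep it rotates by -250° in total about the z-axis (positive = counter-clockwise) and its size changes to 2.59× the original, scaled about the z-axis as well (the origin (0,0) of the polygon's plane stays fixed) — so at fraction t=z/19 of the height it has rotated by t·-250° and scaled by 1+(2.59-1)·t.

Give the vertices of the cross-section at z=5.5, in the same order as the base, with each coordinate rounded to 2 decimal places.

Cross-section at z=5.5: (-7.59,2.18) (-6.96,-2.21) (0.85,-5.09) (5.25,-4.46) (6.52,3.60) (1.68,4.36)

t = z/height = 5.5/19 = 0.289474
s = 1 + (scale-1)·z/height = 1 + (2.59-1)·5.5/19 = 1.460263
θ = twist·z/height = -250°·5.5/19 = -72.3684° = -1.263067 rad
cos θ = 0.302895, sin θ = -0.953024 (intermediates below are computed at full precision and shown rounded to 5 d.p.)
v1: (-3,-4.5) → rotate → (-5.19729,1.49604) → ×s → (-7.58942,2.18462) → (-7.59,2.18)
v2: (0,-5) → rotate → (-4.76512,-1.51448) → ×s → (-6.95833,-2.21153) → (-6.96,-2.21)
v3: (3.5,-0.5) → rotate → (0.58362,-3.48703) → ×s → (0.85224,-5.09198) → (0.85,-5.09)
v4: (4,2.5) → rotate → (3.59414,-3.05486) → ×s → (5.24839,-4.46090) → (5.25,-4.46)
v5: (-1,5) → rotate → (4.46222,2.46750) → ×s → (6.51602,3.60320) → (6.52,3.60)
v6: (-2.5,2) → rotate → (1.14881,2.98835) → ×s → (1.67756,4.36378) → (1.68,4.36)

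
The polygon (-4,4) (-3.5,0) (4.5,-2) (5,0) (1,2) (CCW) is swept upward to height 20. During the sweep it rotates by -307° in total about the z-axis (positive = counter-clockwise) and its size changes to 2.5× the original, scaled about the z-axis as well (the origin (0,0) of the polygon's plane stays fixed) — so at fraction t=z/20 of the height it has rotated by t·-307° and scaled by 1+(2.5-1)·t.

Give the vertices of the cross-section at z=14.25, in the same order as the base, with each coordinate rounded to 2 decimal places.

Cross-section at z=14.25: (1.28,-11.63) (5.65,-4.53) (-4.67,9.05) (-8.07,6.47) (-4.20,-1.93)

t = z/height = 14.25/20 = 0.7125
s = 1 + (scale-1)·z/height = 1 + (2.5-1)·14.25/20 = 2.068750
θ = twist·z/height = -307°·14.25/20 = -218.7375° = -3.817690 rad
cos θ = -0.780021, sin θ = 0.625753 (intermediates below are computed at full precision and shown rounded to 5 d.p.)
v1: (-4,4) → rotate → (0.61707,-5.62310) → ×s → (1.27657,-11.63278) → (1.28,-11.63)
v2: (-3.5,0) → rotate → (2.73007,-2.19014) → ×s → (5.64784,-4.53085) → (5.65,-4.53)
v3: (4.5,-2) → rotate → (-2.25859,4.37593) → ×s → (-4.67245,9.05271) → (-4.67,9.05)
v4: (5,0) → rotate → (-3.90011,3.12877) → ×s → (-8.06834,6.47264) → (-8.07,6.47)
v5: (1,2) → rotate → (-2.03153,-0.93429) → ×s → (-4.20272,-1.93281) → (-4.20,-1.93)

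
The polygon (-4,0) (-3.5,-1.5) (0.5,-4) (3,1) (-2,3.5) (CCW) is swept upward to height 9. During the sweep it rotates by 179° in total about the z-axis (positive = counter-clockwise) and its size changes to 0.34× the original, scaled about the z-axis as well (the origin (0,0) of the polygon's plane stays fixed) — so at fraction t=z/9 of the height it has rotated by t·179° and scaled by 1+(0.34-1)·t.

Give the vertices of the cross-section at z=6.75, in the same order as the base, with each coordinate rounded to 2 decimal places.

t = z/height = 6.75/9 = 0.75
s = 1 + (scale-1)·z/height = 1 + (0.34-1)·6.75/9 = 0.505000
θ = twist·z/height = 179°·6.75/9 = 134.2500° = 2.343105 rad
cos θ = -0.697790, sin θ = 0.716302 (intermediates below are computed at full precision and shown rounded to 5 d.p.)
v1: (-4,0) → rotate → (2.79116,-2.86521) → ×s → (1.40954,-1.44693) → (1.41,-1.45)
v2: (-3.5,-1.5) → rotate → (3.51672,-1.46037) → ×s → (1.77594,-0.73749) → (1.78,-0.74)
v3: (0.5,-4) → rotate → (2.51631,3.14931) → ×s → (1.27074,1.59040) → (1.27,1.59)
v4: (3,1) → rotate → (-2.80967,1.45112) → ×s → (-1.41889,0.73281) → (-1.42,0.73)
v5: (-2,3.5) → rotate → (-1.11148,-3.87487) → ×s → (-0.56130,-1.95681) → (-0.56,-1.96)

Cross-section at z=6.75: (1.41,-1.45) (1.78,-0.74) (1.27,1.59) (-1.42,0.73) (-0.56,-1.96)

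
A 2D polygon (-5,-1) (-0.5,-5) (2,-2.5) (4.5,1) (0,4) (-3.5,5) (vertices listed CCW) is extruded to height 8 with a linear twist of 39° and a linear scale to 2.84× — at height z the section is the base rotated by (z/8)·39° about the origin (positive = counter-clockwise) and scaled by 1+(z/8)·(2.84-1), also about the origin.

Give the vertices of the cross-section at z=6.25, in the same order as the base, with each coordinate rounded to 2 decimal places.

t = z/height = 6.25/8 = 0.78125
s = 1 + (scale-1)·z/height = 1 + (2.84-1)·6.25/8 = 2.437500
θ = twist·z/height = 39°·6.25/8 = 30.4688° = 0.531780 rad
cos θ = 0.861906, sin θ = 0.507068 (intermediates below are computed at full precision and shown rounded to 5 d.p.)
v1: (-5,-1) → rotate → (-3.80246,-3.39725) → ×s → (-9.26850,-8.28079) → (-9.27,-8.28)
v2: (-0.5,-5) → rotate → (2.10439,-4.56306) → ×s → (5.12945,-11.12247) → (5.13,-11.12)
v3: (2,-2.5) → rotate → (2.99148,-1.14063) → ×s → (7.29174,-2.78028) → (7.29,-2.78)
v4: (4.5,1) → rotate → (3.37151,3.14371) → ×s → (8.21805,7.66280) → (8.22,7.66)
v5: (0,4) → rotate → (-2.02827,3.44762) → ×s → (-4.94392,8.40358) → (-4.94,8.40)
v6: (-3.5,5) → rotate → (-5.55201,2.53479) → ×s → (-13.53303,6.17855) → (-13.53,6.18)

Cross-section at z=6.25: (-9.27,-8.28) (5.13,-11.12) (7.29,-2.78) (8.22,7.66) (-4.94,8.40) (-13.53,6.18)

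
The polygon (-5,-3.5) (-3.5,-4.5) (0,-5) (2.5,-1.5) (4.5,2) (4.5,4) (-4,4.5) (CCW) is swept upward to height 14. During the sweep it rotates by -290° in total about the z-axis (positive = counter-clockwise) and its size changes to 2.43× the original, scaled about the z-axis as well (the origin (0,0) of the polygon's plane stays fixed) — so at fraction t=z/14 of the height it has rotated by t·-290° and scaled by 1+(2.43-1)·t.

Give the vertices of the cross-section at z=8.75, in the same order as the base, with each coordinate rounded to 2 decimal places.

t = z/height = 8.75/14 = 0.625
s = 1 + (scale-1)·z/height = 1 + (2.43-1)·8.75/14 = 1.893750
θ = twist·z/height = -290°·8.75/14 = -181.2500° = -3.163409 rad
cos θ = -0.999762, sin θ = 0.021815 (intermediates below are computed at full precision and shown rounded to 5 d.p.)
v1: (-5,-3.5) → rotate → (5.07516,3.39009) → ×s → (9.61109,6.41999) → (9.61,6.42)
v2: (-3.5,-4.5) → rotate → (3.59733,4.42258) → ×s → (6.81245,8.37526) → (6.81,8.38)
v3: (0,-5) → rotate → (0.10907,4.99881) → ×s → (0.20656,9.46650) → (0.21,9.47)
v4: (2.5,-1.5) → rotate → (-2.46668,1.55418) → ×s → (-4.67128,2.94323) → (-4.67,2.94)
v5: (4.5,2) → rotate → (-4.54256,-1.90136) → ×s → (-8.60247,-3.60069) → (-8.60,-3.60)
v6: (4.5,4) → rotate → (-4.58619,-3.90088) → ×s → (-8.68509,-7.38729) → (-8.69,-7.39)
v7: (-4,4.5) → rotate → (3.90088,-4.58619) → ×s → (7.38729,-8.68509) → (7.39,-8.69)

Cross-section at z=8.75: (9.61,6.42) (6.81,8.38) (0.21,9.47) (-4.67,2.94) (-8.60,-3.60) (-8.69,-7.39) (7.39,-8.69)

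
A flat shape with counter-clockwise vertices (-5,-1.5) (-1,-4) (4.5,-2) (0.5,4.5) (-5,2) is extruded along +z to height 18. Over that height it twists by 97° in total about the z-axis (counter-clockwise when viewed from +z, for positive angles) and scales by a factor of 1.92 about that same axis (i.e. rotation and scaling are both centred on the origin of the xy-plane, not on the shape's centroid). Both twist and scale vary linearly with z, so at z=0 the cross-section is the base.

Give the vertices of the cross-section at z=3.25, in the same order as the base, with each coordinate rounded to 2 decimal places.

Cross-section at z=3.25: (-5.03,-3.42) (0.29,-4.80) (5.71,-0.64) (-1.02,5.18) (-6.26,0.47)

t = z/height = 3.25/18 = 0.180556
s = 1 + (scale-1)·z/height = 1 + (1.92-1)·3.25/18 = 1.166111
θ = twist·z/height = 97°·3.25/18 = 17.5139° = 0.305675 rad
cos θ = 0.953644, sin θ = 0.300937 (intermediates below are computed at full precision and shown rounded to 5 d.p.)
v1: (-5,-1.5) → rotate → (-4.31681,-2.93515) → ×s → (-5.03389,-3.42271) → (-5.03,-3.42)
v2: (-1,-4) → rotate → (0.25010,-4.11551) → ×s → (0.29165,-4.79915) → (0.29,-4.80)
v3: (4.5,-2) → rotate → (4.89327,-0.55307) → ×s → (5.70610,-0.64494) → (5.71,-0.64)
v4: (0.5,4.5) → rotate → (-0.87739,4.44187) → ×s → (-1.02314,5.17971) → (-1.02,5.18)
v5: (-5,2) → rotate → (-5.37009,0.40260) → ×s → (-6.26213,0.46948) → (-6.26,0.47)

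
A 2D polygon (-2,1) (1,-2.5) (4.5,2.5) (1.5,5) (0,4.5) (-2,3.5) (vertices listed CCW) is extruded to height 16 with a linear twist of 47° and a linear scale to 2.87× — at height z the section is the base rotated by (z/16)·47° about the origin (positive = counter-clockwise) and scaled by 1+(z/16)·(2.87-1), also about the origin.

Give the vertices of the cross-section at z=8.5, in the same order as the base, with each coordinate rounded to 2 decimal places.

Cross-section at z=8.5: (-4.46,0.12) (3.91,-3.68) (6.03,8.30) (-1.50,10.30) (-3.79,8.13) (-6.56,4.64)

t = z/height = 8.5/16 = 0.53125
s = 1 + (scale-1)·z/height = 1 + (2.87-1)·8.5/16 = 1.993438
θ = twist·z/height = 47°·8.5/16 = 24.9688° = 0.435787 rad
cos θ = 0.906538, sin θ = 0.422124 (intermediates below are computed at full precision and shown rounded to 5 d.p.)
v1: (-2,1) → rotate → (-2.23520,0.06229) → ×s → (-4.45573,0.12417) → (-4.46,0.12)
v2: (1,-2.5) → rotate → (1.96185,-1.84422) → ×s → (3.91082,-3.67634) → (3.91,-3.68)
v3: (4.5,2.5) → rotate → (3.02411,4.16590) → ×s → (6.02838,8.30447) → (6.03,8.30)
v4: (1.5,5) → rotate → (-0.75081,5.16588) → ×s → (-1.49670,10.29785) → (-1.50,10.30)
v5: (0,4.5) → rotate → (-1.89956,4.07942) → ×s → (-3.78665,8.13207) → (-3.79,8.13)
v6: (-2,3.5) → rotate → (-3.29051,2.32864) → ×s → (-6.55943,4.64199) → (-6.56,4.64)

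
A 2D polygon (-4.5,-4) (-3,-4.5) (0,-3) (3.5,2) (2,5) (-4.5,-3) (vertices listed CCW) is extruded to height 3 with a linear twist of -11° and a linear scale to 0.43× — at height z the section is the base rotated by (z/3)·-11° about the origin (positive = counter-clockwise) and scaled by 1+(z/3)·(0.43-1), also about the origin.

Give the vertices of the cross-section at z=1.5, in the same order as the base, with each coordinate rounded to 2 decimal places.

Cross-section at z=1.5: (-3.48,-2.54) (-2.44,-3.00) (-0.21,-2.14) (2.63,1.18) (1.77,3.42) (-3.41,-1.83)

t = z/height = 1.5/3 = 0.5
s = 1 + (scale-1)·z/height = 1 + (0.43-1)·1.5/3 = 0.715000
θ = twist·z/height = -11°·1.5/3 = -5.5000° = -0.095993 rad
cos θ = 0.995396, sin θ = -0.095846 (intermediates below are computed at full precision and shown rounded to 5 d.p.)
v1: (-4.5,-4) → rotate → (-4.86267,-3.55028) → ×s → (-3.47681,-2.53845) → (-3.48,-2.54)
v2: (-3,-4.5) → rotate → (-3.41749,-4.19175) → ×s → (-2.44351,-2.99710) → (-2.44,-3.00)
v3: (0,-3) → rotate → (-0.28754,-2.98619) → ×s → (-0.20559,-2.13512) → (-0.21,-2.14)
v4: (3.5,2) → rotate → (3.67558,1.65533) → ×s → (2.62804,1.18356) → (2.63,1.18)
v5: (2,5) → rotate → (2.47002,4.78529) → ×s → (1.76607,3.42148) → (1.77,3.42)
v6: (-4.5,-3) → rotate → (-4.76682,-2.55488) → ×s → (-3.40828,-1.82674) → (-3.41,-1.83)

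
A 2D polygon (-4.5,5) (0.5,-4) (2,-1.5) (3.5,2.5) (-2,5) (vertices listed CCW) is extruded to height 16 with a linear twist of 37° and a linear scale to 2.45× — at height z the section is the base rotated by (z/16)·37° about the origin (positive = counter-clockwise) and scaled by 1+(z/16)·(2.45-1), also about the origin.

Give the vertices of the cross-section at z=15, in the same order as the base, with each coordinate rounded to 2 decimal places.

t = z/height = 15/16 = 0.9375
s = 1 + (scale-1)·z/height = 1 + (2.45-1)·15/16 = 2.359375
θ = twist·z/height = 37°·15/16 = 34.6875° = 0.605411 rad
cos θ = 0.822268, sin θ = 0.569100 (intermediates below are computed at full precision and shown rounded to 5 d.p.)
v1: (-4.5,5) → rotate → (-6.54571,1.55039) → ×s → (-15.44378,3.65795) → (-15.44,3.66)
v2: (0.5,-4) → rotate → (2.68753,-3.00452) → ×s → (6.34090,-7.08880) → (6.34,-7.09)
v3: (2,-1.5) → rotate → (2.49819,-0.09520) → ×s → (5.89416,-0.22462) → (5.89,-0.22)
v4: (3.5,2.5) → rotate → (1.45519,4.04752) → ×s → (3.43334,9.54962) → (3.43,9.55)
v5: (-2,5) → rotate → (-4.49004,2.97314) → ×s → (-10.59368,7.01475) → (-10.59,7.01)

Cross-section at z=15: (-15.44,3.66) (6.34,-7.09) (5.89,-0.22) (3.43,9.55) (-10.59,7.01)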